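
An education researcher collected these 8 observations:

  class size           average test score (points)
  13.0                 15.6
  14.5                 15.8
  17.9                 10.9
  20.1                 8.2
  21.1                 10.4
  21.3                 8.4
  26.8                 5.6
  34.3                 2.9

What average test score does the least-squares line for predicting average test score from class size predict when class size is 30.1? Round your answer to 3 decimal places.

4.135

n = 8, Σx = 169, Σy = 77.8, Σxy = 1439.74, Σx² = 3897.3
Sxx = Σx² − (Σx)²/n = 3897.3 − 3570.125 = 327.175
Sxy = Σxy − (Σx)(Σy)/n = 1439.74 − 1643.525 = -203.785
b = Sxy/Sxx = -203.785/327.175 = -0.622862
a = ȳ − b·x̄ = 9.725 − (-0.622862)·21.125 = 22.882968
ŷ(30.1) = a + b·30.1 = 22.882968 + (-0.622862)·30.1 = 4.134810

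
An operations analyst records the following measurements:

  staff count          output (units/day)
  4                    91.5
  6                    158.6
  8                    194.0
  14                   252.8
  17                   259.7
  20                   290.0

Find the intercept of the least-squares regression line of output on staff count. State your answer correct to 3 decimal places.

n = 6, Σx = 69, Σy = 1246.6, Σxy = 16623.7, Σx² = 1001
Sxx = Σx² − (Σx)²/n = 1001 − 793.5 = 207.5
Sxy = Σxy − (Σx)(Σy)/n = 16623.7 − 14335.9 = 2287.8
b = Sxy/Sxx = 2287.8/207.5 = 11.025542
a = ȳ − b·x̄ = 207.766667 − 11.025542·11.5 = 80.972932

80.973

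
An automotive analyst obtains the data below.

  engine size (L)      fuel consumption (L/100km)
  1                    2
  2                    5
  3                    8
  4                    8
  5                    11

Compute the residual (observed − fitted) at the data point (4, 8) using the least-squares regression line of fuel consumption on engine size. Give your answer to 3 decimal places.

n = 5, Σx = 15, Σy = 34, Σxy = 123, Σx² = 55
Sxx = Σx² − (Σx)²/n = 55 − 45 = 10
Sxy = Σxy − (Σx)(Σy)/n = 123 − 102 = 21
b = Sxy/Sxx = 21/10 = 2.1
a = ȳ − b·x̄ = 6.8 − 2.1·3 = 0.5
ŷ(4) = 0.5 + 2.1·4 = 8.9
residual = y − ŷ = 8 − 8.9 = -0.9

-0.900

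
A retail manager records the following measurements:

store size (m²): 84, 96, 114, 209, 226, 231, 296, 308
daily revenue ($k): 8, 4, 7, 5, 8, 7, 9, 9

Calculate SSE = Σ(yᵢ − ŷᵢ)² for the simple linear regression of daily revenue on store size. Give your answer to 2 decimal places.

15.85

n = 8, Σx = 1564, Σy = 57, Σxy = 11760, Σx² = 359866, Σy² = 429
Sxx = Σx² − (Σx)²/n = 359866 − 305762 = 54104
Sxy = Σxy − (Σx)(Σy)/n = 11760 − 11143.5 = 616.5
Syy = Σy² − (Σy)²/n = 429 − 406.125 = 22.875
b = Sxy/Sxx = 616.5/54104 = 0.011395
SSE = Syy − b·Sxy = 22.875 − 0.011395·616.5 = 15.850154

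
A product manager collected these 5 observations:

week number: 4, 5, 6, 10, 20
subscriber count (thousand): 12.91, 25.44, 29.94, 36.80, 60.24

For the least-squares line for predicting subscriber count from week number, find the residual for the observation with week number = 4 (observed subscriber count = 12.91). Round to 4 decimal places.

-7.2691

n = 5, Σx = 45, Σy = 165.33, Σxy = 1931.28, Σx² = 577
Sxx = Σx² − (Σx)²/n = 577 − 405 = 172
Sxy = Σxy − (Σx)(Σy)/n = 1931.28 − 1487.97 = 443.31
b = Sxy/Sxx = 443.31/172 = 2.577384
a = ȳ − b·x̄ = 33.066 − 2.577384·9 = 9.869547
ŷ(4) = 9.869547 + 2.577384·4 = 20.179081
residual = y − ŷ = 12.91 − 20.179081 = -7.269081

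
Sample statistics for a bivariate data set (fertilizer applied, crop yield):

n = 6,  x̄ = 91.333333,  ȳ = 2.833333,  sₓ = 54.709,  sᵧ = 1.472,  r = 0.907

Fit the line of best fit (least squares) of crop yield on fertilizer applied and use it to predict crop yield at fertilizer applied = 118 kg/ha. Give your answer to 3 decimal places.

b = r · sᵧ/sₓ = 0.907 · 1.472/54.709 = 0.024404
a = ȳ − b·x̄ = 2.833333 − 0.024404·91.333333 = 0.604458
ŷ(118) = a + b·118 = 0.604458 + 0.024404·118 = 3.484099

3.484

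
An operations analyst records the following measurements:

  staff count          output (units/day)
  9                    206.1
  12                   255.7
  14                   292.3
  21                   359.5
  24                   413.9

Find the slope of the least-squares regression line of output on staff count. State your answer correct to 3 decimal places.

n = 5, Σx = 80, Σy = 1527.5, Σxy = 26498.6, Σx² = 1438
Sxx = Σx² − (Σx)²/n = 1438 − 1280 = 158
Sxy = Σxy − (Σx)(Σy)/n = 26498.6 − 24440 = 2058.6
b = Sxy/Sxx = 2058.6/158 = 13.029114

13.029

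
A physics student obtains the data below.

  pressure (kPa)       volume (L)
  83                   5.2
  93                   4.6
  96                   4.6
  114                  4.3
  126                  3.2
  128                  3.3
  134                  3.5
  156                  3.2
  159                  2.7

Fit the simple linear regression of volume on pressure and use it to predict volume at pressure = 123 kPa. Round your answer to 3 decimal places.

n = 9, Σx = 1089, Σy = 34.6, Σxy = 4014.3, Σx² = 137583
Sxx = Σx² − (Σx)²/n = 137583 − 131769 = 5814
Sxy = Σxy − (Σx)(Σy)/n = 4014.3 − 4186.6 = -172.3
b = Sxy/Sxx = -172.3/5814 = -0.029635
a = ȳ − b·x̄ = 3.844444 − (-0.029635)·121 = 7.430323
ŷ(123) = a + b·123 = 7.430323 + (-0.029635)·123 = 3.785174

3.785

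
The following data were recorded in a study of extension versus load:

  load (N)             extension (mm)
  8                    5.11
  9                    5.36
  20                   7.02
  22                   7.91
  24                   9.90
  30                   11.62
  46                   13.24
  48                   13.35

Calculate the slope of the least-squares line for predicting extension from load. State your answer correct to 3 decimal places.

n = 8, Σx = 207, Σy = 73.51, Σxy = 2239.58, Σx² = 6925
Sxx = Σx² − (Σx)²/n = 6925 − 5356.125 = 1568.875
Sxy = Σxy − (Σx)(Σy)/n = 2239.58 − 1902.07125 = 337.50875
b = Sxy/Sxx = 337.50875/1568.875 = 0.215128

0.215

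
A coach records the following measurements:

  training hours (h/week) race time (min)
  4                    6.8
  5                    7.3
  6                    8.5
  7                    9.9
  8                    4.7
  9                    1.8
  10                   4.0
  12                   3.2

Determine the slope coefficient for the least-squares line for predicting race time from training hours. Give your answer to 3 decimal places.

n = 8, Σx = 61, Σy = 46.2, Σxy = 316.2, Σx² = 515
Sxx = Σx² − (Σx)²/n = 515 − 465.125 = 49.875
Sxy = Σxy − (Σx)(Σy)/n = 316.2 − 352.275 = -36.075
b = Sxy/Sxx = -36.075/49.875 = -0.723308

-0.723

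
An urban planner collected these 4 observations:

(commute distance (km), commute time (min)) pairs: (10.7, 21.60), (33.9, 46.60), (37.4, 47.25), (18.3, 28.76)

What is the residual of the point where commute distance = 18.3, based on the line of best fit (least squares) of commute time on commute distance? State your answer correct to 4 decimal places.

-0.4343

n = 4, Σx = 100.3, Σy = 144.21, Σxy = 4104.318, Σx² = 2997.35
Sxx = Σx² − (Σx)²/n = 2997.35 − 2515.0225 = 482.3275
Sxy = Σxy − (Σx)(Σy)/n = 4104.318 − 3616.06575 = 488.25225
b = Sxy/Sxx = 488.25225/482.3275 = 1.012284
a = ȳ − b·x̄ = 36.0525 − 1.012284·25.075 = 10.669487
ŷ(18.3) = 10.669487 + 1.012284·18.3 = 29.194278
residual = y − ŷ = 28.76 − 29.194278 = -0.434278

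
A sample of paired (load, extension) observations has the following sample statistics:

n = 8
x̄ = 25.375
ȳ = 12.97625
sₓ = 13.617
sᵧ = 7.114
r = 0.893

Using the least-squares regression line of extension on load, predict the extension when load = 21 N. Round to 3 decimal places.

b = r · sᵧ/sₓ = 0.893 · 7.114/13.617 = 0.466535
a = ȳ − b·x̄ = 12.97625 − 0.466535·25.375 = 1.137934
ŷ(21) = a + b·21 = 1.137934 + 0.466535·21 = 10.935161

10.935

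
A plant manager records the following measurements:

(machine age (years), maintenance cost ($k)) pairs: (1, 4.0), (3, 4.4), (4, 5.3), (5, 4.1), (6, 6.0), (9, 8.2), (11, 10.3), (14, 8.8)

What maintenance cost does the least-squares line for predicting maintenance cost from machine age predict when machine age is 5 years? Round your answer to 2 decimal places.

n = 8, Σx = 53, Σy = 51.1, Σxy = 405.2, Σx² = 485
Sxx = Σx² − (Σx)²/n = 485 − 351.125 = 133.875
Sxy = Σxy − (Σx)(Σy)/n = 405.2 − 338.5375 = 66.6625
b = Sxy/Sxx = 66.6625/133.875 = 0.497946
a = ȳ − b·x̄ = 6.3875 − 0.497946·6.625 = 3.088609
ŷ(5) = a + b·5 = 3.088609 + 0.497946·5 = 5.578338

5.58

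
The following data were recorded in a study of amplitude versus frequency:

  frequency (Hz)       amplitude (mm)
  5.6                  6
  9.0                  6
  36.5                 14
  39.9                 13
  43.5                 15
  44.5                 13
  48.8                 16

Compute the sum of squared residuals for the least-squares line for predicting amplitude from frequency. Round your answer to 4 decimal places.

n = 7, Σx = 227.8, Σy = 83, Σxy = 3129.1, Σx² = 9290.56, Σy² = 1087
Sxx = Σx² − (Σx)²/n = 9290.56 − 7413.262857 = 1877.297143
Sxy = Σxy − (Σx)(Σy)/n = 3129.1 − 2701.057143 = 428.042857
Syy = Σy² − (Σy)²/n = 1087 − 984.142857 = 102.857143
b = Sxy/Sxx = 428.042857/1877.297143 = 0.228010
SSE = Syy − b·Sxy = 102.857143 − 0.228010·428.042857 = 5.259014

5.2590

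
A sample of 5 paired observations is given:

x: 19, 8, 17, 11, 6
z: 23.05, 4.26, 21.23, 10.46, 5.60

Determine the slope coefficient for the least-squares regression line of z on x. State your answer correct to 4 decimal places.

1.5259

n = 5, Σx = 61, Σy = 64.6, Σxy = 981.6, Σx² = 871
Sxx = Σx² − (Σx)²/n = 871 − 744.2 = 126.8
Sxy = Σxy − (Σx)(Σy)/n = 981.6 − 788.12 = 193.48
b = Sxy/Sxx = 193.48/126.8 = 1.525868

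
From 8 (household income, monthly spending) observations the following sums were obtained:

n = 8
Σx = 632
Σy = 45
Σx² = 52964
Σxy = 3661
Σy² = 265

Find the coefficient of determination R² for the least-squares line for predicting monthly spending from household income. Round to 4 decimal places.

0.3117

Sxx = Σx² − (Σx)²/n = 52964 − 49928 = 3036
Sxy = Σxy − (Σx)(Σy)/n = 3661 − 3555 = 106
Syy = Σy² − (Σy)²/n = 265 − 253.125 = 11.875
R² = Sxy²/(Sxx·Syy) = (106)²/(3036·11.875) = 0.311657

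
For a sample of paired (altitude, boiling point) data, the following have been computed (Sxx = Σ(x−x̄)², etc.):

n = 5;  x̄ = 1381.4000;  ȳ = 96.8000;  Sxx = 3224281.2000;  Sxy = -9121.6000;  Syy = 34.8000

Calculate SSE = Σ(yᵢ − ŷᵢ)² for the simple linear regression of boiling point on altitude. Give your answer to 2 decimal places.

8.99

b = Sxy/Sxx = -9121.6/3224281.2 = -0.002829
SSE = Syy − b·Sxy = 34.8 − (-0.002829)·(-9121.6) = 8.994687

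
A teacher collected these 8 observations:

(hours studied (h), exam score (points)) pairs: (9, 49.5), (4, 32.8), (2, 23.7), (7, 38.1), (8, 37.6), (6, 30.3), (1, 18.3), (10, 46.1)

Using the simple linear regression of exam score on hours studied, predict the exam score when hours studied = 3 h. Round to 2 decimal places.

25.76

n = 8, Σx = 47, Σy = 276.4, Σxy = 1852.7, Σx² = 351
Sxx = Σx² − (Σx)²/n = 351 − 276.125 = 74.875
Sxy = Σxy − (Σx)(Σy)/n = 1852.7 − 1623.85 = 228.85
b = Sxy/Sxx = 228.85/74.875 = 3.056427
a = ȳ − b·x̄ = 34.55 − 3.056427·5.875 = 16.593489
ŷ(3) = a + b·3 = 16.593489 + 3.056427·3 = 25.762771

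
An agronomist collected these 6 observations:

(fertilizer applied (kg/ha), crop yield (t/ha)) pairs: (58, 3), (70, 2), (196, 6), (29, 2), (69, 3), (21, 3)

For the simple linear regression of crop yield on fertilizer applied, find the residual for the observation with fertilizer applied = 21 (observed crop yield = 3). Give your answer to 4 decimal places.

0.9293

n = 6, Σx = 443, Σy = 19, Σxy = 1818, Σx² = 52723
Sxx = Σx² − (Σx)²/n = 52723 − 32708.166667 = 20014.833333
Sxy = Σxy − (Σx)(Σy)/n = 1818 − 1402.833333 = 415.166667
b = Sxy/Sxx = 415.166667/20014.833333 = 0.020743
a = ȳ − b·x̄ = 3.166667 − 0.020743·73.833333 = 1.635146
ŷ(21) = 1.635146 + 0.020743·21 = 2.070748
residual = y − ŷ = 3 − 2.070748 = 0.929252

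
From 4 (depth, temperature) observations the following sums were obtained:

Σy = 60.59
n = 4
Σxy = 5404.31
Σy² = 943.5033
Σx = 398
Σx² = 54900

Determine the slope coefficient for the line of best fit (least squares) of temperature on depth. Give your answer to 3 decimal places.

-0.041

Sxx = Σx² − (Σx)²/n = 54900 − 39601 = 15299
Sxy = Σxy − (Σx)(Σy)/n = 5404.31 − 6028.705 = -624.395
b = Sxy/Sxx = -624.395/15299 = -0.040813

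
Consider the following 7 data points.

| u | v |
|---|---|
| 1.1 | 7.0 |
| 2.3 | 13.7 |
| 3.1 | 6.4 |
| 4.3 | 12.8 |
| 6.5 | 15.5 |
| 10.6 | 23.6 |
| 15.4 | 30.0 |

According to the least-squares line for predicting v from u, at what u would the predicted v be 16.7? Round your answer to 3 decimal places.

n = 7, Σx = 43.3, Σy = 109, Σxy = 927, Σx² = 426.37
Sxx = Σx² − (Σx)²/n = 426.37 − 267.841429 = 158.528571
Sxy = Σxy − (Σx)(Σy)/n = 927 − 674.242857 = 252.757143
b = Sxy/Sxx = 252.757143/158.528571 = 1.594395
a = ȳ − b·x̄ = 15.571429 − 1.594395·6.185714 = 5.708957
Set a + b·x = 16.7: x = (16.7 − 5.708957) / 1.594395 = 6.893551

6.894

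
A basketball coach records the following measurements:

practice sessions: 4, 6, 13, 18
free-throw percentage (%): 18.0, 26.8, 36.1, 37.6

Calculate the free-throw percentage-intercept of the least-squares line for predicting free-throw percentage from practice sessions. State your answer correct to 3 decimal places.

16.127

n = 4, Σx = 41, Σy = 118.5, Σxy = 1378.9, Σx² = 545
Sxx = Σx² − (Σx)²/n = 545 − 420.25 = 124.75
Sxy = Σxy − (Σx)(Σy)/n = 1378.9 − 1214.625 = 164.275
b = Sxy/Sxx = 164.275/124.75 = 1.316834
a = ȳ − b·x̄ = 29.625 − 1.316834·10.25 = 16.127455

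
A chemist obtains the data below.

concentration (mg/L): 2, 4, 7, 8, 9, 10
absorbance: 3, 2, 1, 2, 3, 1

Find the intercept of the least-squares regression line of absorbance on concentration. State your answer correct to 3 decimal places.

n = 6, Σx = 40, Σy = 12, Σxy = 74, Σx² = 314
Sxx = Σx² − (Σx)²/n = 314 − 266.666667 = 47.333333
Sxy = Σxy − (Σx)(Σy)/n = 74 − 80 = -6
b = Sxy/Sxx = -6/47.333333 = -0.126761
a = ȳ − b·x̄ = 2 − (-0.126761)·6.666667 = 2.845070

2.845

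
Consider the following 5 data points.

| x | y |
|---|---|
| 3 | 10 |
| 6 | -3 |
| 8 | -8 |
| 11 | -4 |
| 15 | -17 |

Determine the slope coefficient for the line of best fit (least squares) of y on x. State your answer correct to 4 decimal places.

-1.8991

n = 5, Σx = 43, Σy = -22, Σxy = -351, Σx² = 455
Sxx = Σx² − (Σx)²/n = 455 − 369.8 = 85.2
Sxy = Σxy − (Σx)(Σy)/n = -351 − (-189.2) = -161.8
b = Sxy/Sxx = -161.8/85.2 = -1.899061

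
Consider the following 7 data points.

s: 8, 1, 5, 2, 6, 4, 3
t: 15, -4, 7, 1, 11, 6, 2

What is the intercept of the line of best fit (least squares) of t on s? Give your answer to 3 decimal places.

n = 7, Σx = 29, Σy = 38, Σxy = 249, Σx² = 155
Sxx = Σx² − (Σx)²/n = 155 − 120.142857 = 34.857143
Sxy = Σxy − (Σx)(Σy)/n = 249 − 157.428571 = 91.571429
b = Sxy/Sxx = 91.571429/34.857143 = 2.627049
a = ȳ − b·x̄ = 5.428571 − 2.627049·4.142857 = -5.454918

-5.455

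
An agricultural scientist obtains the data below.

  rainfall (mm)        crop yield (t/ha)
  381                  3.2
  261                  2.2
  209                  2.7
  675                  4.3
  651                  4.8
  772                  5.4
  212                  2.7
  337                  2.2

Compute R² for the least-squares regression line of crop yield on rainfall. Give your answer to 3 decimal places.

0.882

n = 8, Σx = 3498, Σy = 27.5, Σxy = 13867.6, Σx² = 1890886, Σy² = 105.19
Sxx = Σx² − (Σx)²/n = 1890886 − 1529500.5 = 361385.5
Sxy = Σxy − (Σx)(Σy)/n = 13867.6 − 12024.375 = 1843.225
Syy = Σy² − (Σy)²/n = 105.19 − 94.53125 = 10.65875
R² = Sxy²/(Sxx·Syy) = (1843.225)²/(361385.5·10.65875) = 0.882023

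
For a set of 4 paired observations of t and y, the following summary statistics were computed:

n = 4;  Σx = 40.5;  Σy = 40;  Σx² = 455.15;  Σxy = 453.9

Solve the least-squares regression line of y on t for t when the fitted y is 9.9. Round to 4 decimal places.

10.0328

Sxx = Σx² − (Σx)²/n = 455.15 − 410.0625 = 45.0875
Sxy = Σxy − (Σx)(Σy)/n = 453.9 − 405 = 48.9
b = Sxy/Sxx = 48.9/45.0875 = 1.084558
a = ȳ − b·x̄ = 10 − 1.084558·10.125 = -0.981148
Set a + b·x = 9.9: x = (9.9 − (-0.981148)) / 1.084558 = 10.032797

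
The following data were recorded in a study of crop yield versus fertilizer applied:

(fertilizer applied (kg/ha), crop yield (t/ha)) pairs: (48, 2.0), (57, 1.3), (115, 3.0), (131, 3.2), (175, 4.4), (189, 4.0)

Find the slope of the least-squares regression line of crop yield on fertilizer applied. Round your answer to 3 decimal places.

0.019

n = 6, Σx = 715, Σy = 17.9, Σxy = 2460.3, Σx² = 102285
Sxx = Σx² − (Σx)²/n = 102285 − 85204.166667 = 17080.833333
Sxy = Σxy − (Σx)(Σy)/n = 2460.3 − 2133.083333 = 327.216667
b = Sxy/Sxx = 327.216667/17080.833333 = 0.019157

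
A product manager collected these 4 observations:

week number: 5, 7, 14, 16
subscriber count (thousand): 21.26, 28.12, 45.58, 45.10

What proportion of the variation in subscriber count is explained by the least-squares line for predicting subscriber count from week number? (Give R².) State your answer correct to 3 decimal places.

0.966

n = 4, Σx = 42, Σy = 140.06, Σxy = 1662.86, Σx² = 526, Σy² = 5354.2684
Sxx = Σx² − (Σx)²/n = 526 − 441 = 85
Sxy = Σxy − (Σx)(Σy)/n = 1662.86 − 1470.63 = 192.23
Syy = Σy² − (Σy)²/n = 5354.2684 − 4904.2009 = 450.0675
R² = Sxy²/(Sxx·Syy) = (192.23)²/(85·450.0675) = 0.965930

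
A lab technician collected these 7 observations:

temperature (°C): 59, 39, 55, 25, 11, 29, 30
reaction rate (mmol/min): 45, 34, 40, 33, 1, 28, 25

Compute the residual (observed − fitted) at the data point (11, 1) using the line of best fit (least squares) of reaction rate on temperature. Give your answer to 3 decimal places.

n = 7, Σx = 248, Σy = 206, Σxy = 8579, Σx² = 10514
Sxx = Σx² − (Σx)²/n = 10514 − 8786.285714 = 1727.714286
Sxy = Σxy − (Σx)(Σy)/n = 8579 − 7298.285714 = 1280.714286
b = Sxy/Sxx = 1280.714286/1727.714286 = 0.741277
a = ȳ − b·x̄ = 29.428571 − 0.741277·35.428571 = 3.166198
ŷ(11) = 3.166198 + 0.741277·11 = 11.320241
residual = y − ŷ = 1 − 11.320241 = -10.320241

-10.320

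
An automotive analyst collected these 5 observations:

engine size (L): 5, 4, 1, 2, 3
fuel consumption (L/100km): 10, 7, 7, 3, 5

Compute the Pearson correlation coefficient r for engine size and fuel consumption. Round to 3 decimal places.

0.606

n = 5, Σx = 15, Σy = 32, Σxy = 106, Σx² = 55, Σy² = 232
Sxx = Σx² − (Σx)²/n = 55 − 45 = 10
Sxy = Σxy − (Σx)(Σy)/n = 106 − 96 = 10
Syy = Σy² − (Σy)²/n = 232 − 204.8 = 27.2
r = Sxy/√(Sxx·Syy) = 10/√(272) = 10/16.492423 = 0.606339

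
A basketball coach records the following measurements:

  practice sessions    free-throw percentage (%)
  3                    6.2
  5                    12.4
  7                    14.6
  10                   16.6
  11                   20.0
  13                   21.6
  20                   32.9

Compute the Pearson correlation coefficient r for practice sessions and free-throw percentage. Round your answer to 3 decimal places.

n = 7, Σx = 69, Σy = 124.3, Σxy = 1507.6, Σx² = 873, Σy² = 2629.89
Sxx = Σx² − (Σx)²/n = 873 − 680.142857 = 192.857143
Sxy = Σxy − (Σx)(Σy)/n = 1507.6 − 1225.242857 = 282.357143
Syy = Σy² − (Σy)²/n = 2629.89 − 2207.212857 = 422.677143
r = Sxy/√(Sxx·Syy) = 282.357143/√(81516.306122) = 282.357143/285.510606 = 0.988955

0.989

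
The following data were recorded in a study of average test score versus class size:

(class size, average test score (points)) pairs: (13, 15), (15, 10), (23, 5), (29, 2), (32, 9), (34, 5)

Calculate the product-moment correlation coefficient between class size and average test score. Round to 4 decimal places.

-0.6994

n = 6, Σx = 146, Σy = 46, Σxy = 976, Σx² = 3944, Σy² = 460
Sxx = Σx² − (Σx)²/n = 3944 − 3552.666667 = 391.333333
Sxy = Σxy − (Σx)(Σy)/n = 976 − 1119.333333 = -143.333333
Syy = Σy² − (Σy)²/n = 460 − 352.666667 = 107.333333
r = Sxy/√(Sxx·Syy) = -143.333333/√(42003.111111) = -143.333333/204.946606 = -0.699369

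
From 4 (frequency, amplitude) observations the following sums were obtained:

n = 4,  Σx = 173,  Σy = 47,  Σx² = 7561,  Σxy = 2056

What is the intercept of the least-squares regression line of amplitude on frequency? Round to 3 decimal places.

Sxx = Σx² − (Σx)²/n = 7561 − 7482.25 = 78.75
Sxy = Σxy − (Σx)(Σy)/n = 2056 − 2032.75 = 23.25
b = Sxy/Sxx = 23.25/78.75 = 0.295238
a = ȳ − b·x̄ = 11.75 − 0.295238·43.25 = -1.019048

-1.019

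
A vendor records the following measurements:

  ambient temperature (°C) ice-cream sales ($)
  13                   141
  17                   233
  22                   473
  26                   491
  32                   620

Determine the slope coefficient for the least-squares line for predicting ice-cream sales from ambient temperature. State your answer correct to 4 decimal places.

25.8108

n = 5, Σx = 110, Σy = 1958, Σxy = 48806, Σx² = 2642
Sxx = Σx² − (Σx)²/n = 2642 − 2420 = 222
Sxy = Σxy − (Σx)(Σy)/n = 48806 − 43076 = 5730
b = Sxy/Sxx = 5730/222 = 25.810811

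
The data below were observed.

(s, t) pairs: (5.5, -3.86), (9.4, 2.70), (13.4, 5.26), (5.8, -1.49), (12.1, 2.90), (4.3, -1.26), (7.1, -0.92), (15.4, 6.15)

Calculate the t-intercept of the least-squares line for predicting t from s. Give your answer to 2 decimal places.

n = 8, Σx = 73, Σy = 9.48, Σxy = 183.842, Σx² = 784.28
Sxx = Σx² − (Σx)²/n = 784.28 − 666.125 = 118.155
Sxy = Σxy − (Σx)(Σy)/n = 183.842 − 86.505 = 97.337
b = Sxy/Sxx = 97.337/118.155 = 0.823808
a = ȳ − b·x̄ = 1.185 − 0.823808·9.125 = -6.332245

-6.33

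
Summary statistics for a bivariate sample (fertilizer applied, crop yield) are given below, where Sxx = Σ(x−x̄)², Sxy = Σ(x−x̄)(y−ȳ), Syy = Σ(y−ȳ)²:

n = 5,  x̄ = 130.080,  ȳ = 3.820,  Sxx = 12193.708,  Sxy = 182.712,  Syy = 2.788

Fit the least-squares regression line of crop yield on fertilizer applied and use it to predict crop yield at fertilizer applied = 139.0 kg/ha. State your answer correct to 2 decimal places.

b = Sxy/Sxx = 182.712/12193.708 = 0.014984
a = ȳ − b·x̄ = 3.82 − 0.014984·130.08 = 1.870865
ŷ(139.0) = a + b·139.0 = 1.870865 + 0.014984·139 = 3.953658

3.95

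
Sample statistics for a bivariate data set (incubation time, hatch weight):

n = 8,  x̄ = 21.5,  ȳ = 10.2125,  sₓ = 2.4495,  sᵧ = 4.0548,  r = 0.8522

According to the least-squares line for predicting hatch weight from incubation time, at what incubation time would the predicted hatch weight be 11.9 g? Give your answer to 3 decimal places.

22.696

b = r · sᵧ/sₓ = 0.8522 · 4.0548/2.4495 = 1.410696
a = ȳ − b·x̄ = 10.2125 − 1.410696·21.5 = -20.117470
Set a + b·x = 11.9: x = (11.9 − (-20.117470)) / 1.410696 = 22.696218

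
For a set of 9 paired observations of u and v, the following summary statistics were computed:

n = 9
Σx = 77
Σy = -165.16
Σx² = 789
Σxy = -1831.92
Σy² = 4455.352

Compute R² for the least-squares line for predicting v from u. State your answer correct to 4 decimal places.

0.9459

Sxx = Σx² − (Σx)²/n = 789 − 658.777778 = 130.222222
Sxy = Σxy − (Σx)(Σy)/n = -1831.92 − (-1413.035556) = -418.884444
Syy = Σy² − (Σy)²/n = 4455.352 − 3030.869511 = 1424.482489
R² = Sxy²/(Sxx·Syy) = (-418.884444)²/(130.222222·1424.482489) = 0.945902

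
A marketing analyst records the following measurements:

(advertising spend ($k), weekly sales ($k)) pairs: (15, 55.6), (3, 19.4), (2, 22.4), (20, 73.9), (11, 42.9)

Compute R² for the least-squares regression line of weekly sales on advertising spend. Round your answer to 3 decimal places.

0.985

n = 5, Σx = 51, Σy = 214.2, Σxy = 2886.9, Σx² = 759, Σy² = 11271.1
Sxx = Σx² − (Σx)²/n = 759 − 520.2 = 238.8
Sxy = Σxy − (Σx)(Σy)/n = 2886.9 − 2184.84 = 702.06
Syy = Σy² − (Σy)²/n = 11271.1 − 9176.328 = 2094.772
R² = Sxy²/(Sxx·Syy) = (702.06)²/(238.8·2094.772) = 0.985320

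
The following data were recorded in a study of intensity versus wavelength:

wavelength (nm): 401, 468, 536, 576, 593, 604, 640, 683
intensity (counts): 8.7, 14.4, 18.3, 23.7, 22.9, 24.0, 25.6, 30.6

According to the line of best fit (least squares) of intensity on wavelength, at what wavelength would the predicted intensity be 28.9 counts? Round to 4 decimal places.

n = 8, Σx = 4501, Σy = 168.2, Σxy = 99047.4, Σx² = 2591451
Sxx = Σx² − (Σx)²/n = 2591451 − 2532375.125 = 59075.875
Sxy = Σxy − (Σx)(Σy)/n = 99047.4 − 94633.525 = 4413.875
b = Sxy/Sxx = 4413.875/59075.875 = 0.074715
a = ȳ − b·x̄ = 21.025 − 0.074715·562.625 = -21.011727
Set a + b·x = 28.9: x = (28.9 − (-21.011727)) / 0.074715 = 668.025021

668.0250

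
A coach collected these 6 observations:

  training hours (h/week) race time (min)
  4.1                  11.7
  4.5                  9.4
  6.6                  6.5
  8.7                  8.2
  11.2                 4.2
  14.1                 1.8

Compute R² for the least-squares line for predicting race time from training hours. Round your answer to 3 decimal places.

0.872

n = 6, Σx = 49.2, Σy = 41.8, Σxy = 276.93, Σx² = 480.56, Σy² = 355.62
Sxx = Σx² − (Σx)²/n = 480.56 − 403.44 = 77.12
Sxy = Σxy − (Σx)(Σy)/n = 276.93 − 342.76 = -65.83
Syy = Σy² − (Σy)²/n = 355.62 − 291.206667 = 64.413333
R² = Sxy²/(Sxx·Syy) = (-65.83)²/(77.12·64.413333) = 0.872378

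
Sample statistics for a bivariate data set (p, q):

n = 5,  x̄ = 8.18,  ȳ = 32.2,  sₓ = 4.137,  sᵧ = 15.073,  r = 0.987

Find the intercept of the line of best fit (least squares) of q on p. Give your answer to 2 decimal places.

2.78

b = r · sᵧ/sₓ = 0.987 · 15.073/4.137 = 3.596096
a = ȳ − b·x̄ = 32.2 − 3.596096·8.18 = 2.783931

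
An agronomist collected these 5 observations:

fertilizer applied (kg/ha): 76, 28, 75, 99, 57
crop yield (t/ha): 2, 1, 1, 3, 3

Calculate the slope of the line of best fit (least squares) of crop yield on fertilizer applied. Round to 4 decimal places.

0.0190

n = 5, Σx = 335, Σy = 10, Σxy = 723, Σx² = 25235
Sxx = Σx² − (Σx)²/n = 25235 − 22445 = 2790
Sxy = Σxy − (Σx)(Σy)/n = 723 − 670 = 53
b = Sxy/Sxx = 53/2790 = 0.018996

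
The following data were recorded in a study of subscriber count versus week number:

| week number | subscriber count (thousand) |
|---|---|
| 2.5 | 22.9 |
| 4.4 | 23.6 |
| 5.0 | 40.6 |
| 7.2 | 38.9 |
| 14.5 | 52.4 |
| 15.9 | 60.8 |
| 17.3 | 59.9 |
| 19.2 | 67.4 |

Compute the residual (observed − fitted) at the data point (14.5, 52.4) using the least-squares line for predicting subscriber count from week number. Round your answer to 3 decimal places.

-2.652

n = 8, Σx = 86, Σy = 366.5, Σxy = 4701.04, Σx² = 1233.44
Sxx = Σx² − (Σx)²/n = 1233.44 − 924.5 = 308.94
Sxy = Σxy − (Σx)(Σy)/n = 4701.04 − 3939.875 = 761.165
b = Sxy/Sxx = 761.165/308.94 = 2.463796
a = ȳ − b·x̄ = 45.8125 − 2.463796·10.75 = 19.326698
ŷ(14.5) = 19.326698 + 2.463796·14.5 = 55.051733
residual = y − ŷ = 52.4 − 55.051733 = -2.651733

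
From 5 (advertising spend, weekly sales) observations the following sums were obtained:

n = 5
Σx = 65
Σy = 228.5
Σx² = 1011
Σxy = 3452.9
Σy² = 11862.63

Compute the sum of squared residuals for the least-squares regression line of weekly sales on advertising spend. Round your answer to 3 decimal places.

18.314

Sxx = Σx² − (Σx)²/n = 1011 − 845 = 166
Sxy = Σxy − (Σx)(Σy)/n = 3452.9 − 2970.5 = 482.4
Syy = Σy² − (Σy)²/n = 11862.63 − 10442.45 = 1420.18
b = Sxy/Sxx = 482.4/166 = 2.906024
SSE = Syy − b·Sxy = 1420.18 − 2.906024·482.4 = 18.313976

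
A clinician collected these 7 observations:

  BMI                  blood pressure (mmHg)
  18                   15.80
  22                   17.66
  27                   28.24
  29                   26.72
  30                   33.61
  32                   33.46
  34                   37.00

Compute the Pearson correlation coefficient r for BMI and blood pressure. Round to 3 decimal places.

0.969

n = 7, Σx = 192, Σy = 192.49, Σxy = 5547.3, Σx² = 5458, Σy² = 5691.1753
Sxx = Σx² − (Σx)²/n = 5458 − 5266.285714 = 191.714286
Sxy = Σxy − (Σx)(Σy)/n = 5547.3 − 5279.725714 = 267.574286
Syy = Σy² − (Σy)²/n = 5691.1753 − 5293.200014 = 397.975286
r = Sxy/√(Sxx·Syy) = 267.574286/√(76297.547633) = 267.574286/276.220107 = 0.968700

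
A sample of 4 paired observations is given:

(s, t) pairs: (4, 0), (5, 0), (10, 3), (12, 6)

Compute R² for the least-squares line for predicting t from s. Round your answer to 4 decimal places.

n = 4, Σx = 31, Σy = 9, Σxy = 102, Σx² = 285, Σy² = 45
Sxx = Σx² − (Σx)²/n = 285 − 240.25 = 44.75
Sxy = Σxy − (Σx)(Σy)/n = 102 − 69.75 = 32.25
Syy = Σy² − (Σy)²/n = 45 − 20.25 = 24.75
R² = Sxy²/(Sxx·Syy) = (32.25)²/(44.75·24.75) = 0.939055

0.9391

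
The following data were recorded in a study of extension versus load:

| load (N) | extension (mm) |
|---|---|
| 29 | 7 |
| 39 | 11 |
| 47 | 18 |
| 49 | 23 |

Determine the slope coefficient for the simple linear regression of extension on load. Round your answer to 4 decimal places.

0.7500

n = 4, Σx = 164, Σy = 59, Σxy = 2605, Σx² = 6972
Sxx = Σx² − (Σx)²/n = 6972 − 6724 = 248
Sxy = Σxy − (Σx)(Σy)/n = 2605 − 2419 = 186
b = Sxy/Sxx = 186/248 = 0.75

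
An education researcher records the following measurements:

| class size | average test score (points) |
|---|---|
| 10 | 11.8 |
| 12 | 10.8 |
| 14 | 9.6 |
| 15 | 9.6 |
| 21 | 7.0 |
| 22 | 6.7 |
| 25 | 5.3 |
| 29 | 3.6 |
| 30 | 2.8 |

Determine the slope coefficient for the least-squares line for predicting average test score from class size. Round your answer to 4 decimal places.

n = 9, Σx = 178, Σy = 67.2, Σxy = 1141.3, Σx² = 3956
Sxx = Σx² − (Σx)²/n = 3956 − 3520.444444 = 435.555556
Sxy = Σxy − (Σx)(Σy)/n = 1141.3 − 1329.066667 = -187.766667
b = Sxy/Sxx = -187.766667/435.555556 = -0.431097

-0.4311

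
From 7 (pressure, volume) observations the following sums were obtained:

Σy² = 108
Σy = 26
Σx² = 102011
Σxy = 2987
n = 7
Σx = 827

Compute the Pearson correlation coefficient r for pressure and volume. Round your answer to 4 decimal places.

Sxx = Σx² − (Σx)²/n = 102011 − 97704.142857 = 4306.857143
Sxy = Σxy − (Σx)(Σy)/n = 2987 − 3071.714286 = -84.714286
Syy = Σy² − (Σy)²/n = 108 − 96.571429 = 11.428571
r = Sxy/√(Sxx·Syy) = -84.714286/√(49221.224490) = -84.714286/221.858569 = -0.381839

-0.3818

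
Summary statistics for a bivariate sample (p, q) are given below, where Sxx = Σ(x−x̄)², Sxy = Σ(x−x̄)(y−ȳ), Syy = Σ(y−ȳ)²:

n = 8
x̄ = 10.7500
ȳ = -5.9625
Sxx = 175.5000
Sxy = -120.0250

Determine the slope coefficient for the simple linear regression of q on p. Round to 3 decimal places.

-0.684

b = Sxy/Sxx = -120.025/175.5 = -0.683903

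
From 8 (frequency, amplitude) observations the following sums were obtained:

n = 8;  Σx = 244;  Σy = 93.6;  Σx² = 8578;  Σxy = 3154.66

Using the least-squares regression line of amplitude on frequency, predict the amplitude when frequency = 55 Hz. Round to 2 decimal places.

Sxx = Σx² − (Σx)²/n = 8578 − 7442 = 1136
Sxy = Σxy − (Σx)(Σy)/n = 3154.66 − 2854.8 = 299.86
b = Sxy/Sxx = 299.86/1136 = 0.263961
a = ȳ − b·x̄ = 11.7 − 0.263961·30.5 = 3.649181
ŷ(55) = a + b·55 = 3.649181 + 0.263961·55 = 18.167051

18.17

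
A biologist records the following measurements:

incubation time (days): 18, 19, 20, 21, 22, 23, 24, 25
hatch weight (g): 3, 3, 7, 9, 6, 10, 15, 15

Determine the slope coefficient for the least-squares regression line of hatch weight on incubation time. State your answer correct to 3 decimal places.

1.786

n = 8, Σx = 172, Σy = 68, Σxy = 1537, Σx² = 3740
Sxx = Σx² − (Σx)²/n = 3740 − 3698 = 42
Sxy = Σxy − (Σx)(Σy)/n = 1537 − 1462 = 75
b = Sxy/Sxx = 75/42 = 1.785714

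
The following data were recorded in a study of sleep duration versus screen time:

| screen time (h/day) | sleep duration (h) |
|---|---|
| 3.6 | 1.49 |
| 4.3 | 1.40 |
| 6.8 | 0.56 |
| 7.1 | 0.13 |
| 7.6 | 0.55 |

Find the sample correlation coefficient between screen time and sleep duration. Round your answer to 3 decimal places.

-0.935

n = 5, Σx = 29.4, Σy = 4.13, Σxy = 20.295, Σx² = 185.86, Σy² = 4.8131
Sxx = Σx² − (Σx)²/n = 185.86 − 172.872 = 12.988
Sxy = Σxy − (Σx)(Σy)/n = 20.295 − 24.2844 = -3.9894
Syy = Σy² − (Σy)²/n = 4.8131 − 3.41138 = 1.40172
r = Sxy/√(Sxx·Syy) = -3.9894/√(18.205539) = -3.9894/4.266795 = -0.934988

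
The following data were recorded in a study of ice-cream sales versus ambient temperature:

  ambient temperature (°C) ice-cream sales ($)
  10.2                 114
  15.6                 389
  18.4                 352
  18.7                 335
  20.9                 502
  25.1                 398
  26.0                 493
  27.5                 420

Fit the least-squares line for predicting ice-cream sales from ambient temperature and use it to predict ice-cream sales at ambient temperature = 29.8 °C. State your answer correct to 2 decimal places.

n = 8, Σx = 162.4, Σy = 3003, Σxy = 64822.1, Σx² = 3534.72
Sxx = Σx² − (Σx)²/n = 3534.72 − 3296.72 = 238
Sxy = Σxy − (Σx)(Σy)/n = 64822.1 − 60960.9 = 3861.2
b = Sxy/Sxx = 3861.2/238 = 16.223529
a = ȳ − b·x̄ = 375.375 − 16.223529·20.3 = 46.037353
ŷ(29.8) = a + b·29.8 = 46.037353 + 16.223529·29.8 = 529.498529

529.50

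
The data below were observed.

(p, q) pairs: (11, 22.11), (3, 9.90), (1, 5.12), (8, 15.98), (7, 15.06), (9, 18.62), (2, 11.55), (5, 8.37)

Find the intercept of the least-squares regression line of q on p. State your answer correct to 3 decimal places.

4.972

n = 8, Σx = 46, Σy = 106.71, Σxy = 743.82, Σx² = 354
Sxx = Σx² − (Σx)²/n = 354 − 264.5 = 89.5
Sxy = Σxy − (Σx)(Σy)/n = 743.82 − 613.5825 = 130.2375
b = Sxy/Sxx = 130.2375/89.5 = 1.455168
a = ȳ − b·x̄ = 13.33875 − 1.455168·5.75 = 4.971536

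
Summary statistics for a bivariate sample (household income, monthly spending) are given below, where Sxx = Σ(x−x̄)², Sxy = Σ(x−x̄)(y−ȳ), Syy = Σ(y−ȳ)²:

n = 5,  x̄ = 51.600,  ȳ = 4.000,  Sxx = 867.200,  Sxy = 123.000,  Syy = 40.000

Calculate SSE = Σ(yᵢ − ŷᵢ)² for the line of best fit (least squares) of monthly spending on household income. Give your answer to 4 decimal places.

22.5542

b = Sxy/Sxx = 123/867.2 = 0.141836
SSE = Syy − b·Sxy = 40 − 0.141836·123 = 22.554197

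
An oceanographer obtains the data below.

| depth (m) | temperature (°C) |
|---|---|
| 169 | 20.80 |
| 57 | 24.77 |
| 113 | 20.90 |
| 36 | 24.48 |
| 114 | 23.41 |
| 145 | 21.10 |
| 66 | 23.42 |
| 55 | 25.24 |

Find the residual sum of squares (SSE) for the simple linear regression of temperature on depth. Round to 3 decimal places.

n = 8, Σx = 755, Σy = 184.12, Σxy = 16832.23, Σx² = 87277, Σy² = 4261.0654
Sxx = Σx² − (Σx)²/n = 87277 − 71253.125 = 16023.875
Sxy = Σxy − (Σx)(Σy)/n = 16832.23 − 17376.325 = -544.095
Syy = Σy² − (Σy)²/n = 4261.0654 − 4237.5218 = 23.5436
b = Sxy/Sxx = -544.095/16023.875 = -0.033955
SSE = Syy − b·Sxy = 23.5436 − (-0.033955)·(-544.095) = 5.068707

5.069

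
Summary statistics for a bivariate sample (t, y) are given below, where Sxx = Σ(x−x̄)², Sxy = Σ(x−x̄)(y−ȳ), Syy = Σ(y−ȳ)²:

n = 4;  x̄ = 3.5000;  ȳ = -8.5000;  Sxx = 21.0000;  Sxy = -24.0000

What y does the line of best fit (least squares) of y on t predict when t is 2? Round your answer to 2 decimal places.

-6.79

b = Sxy/Sxx = -24/21 = -1.142857
a = ȳ − b·x̄ = -8.5 − (-1.142857)·3.5 = -4.5
ŷ(2) = a + b·2 = -4.5 + (-1.142857)·2 = -6.785714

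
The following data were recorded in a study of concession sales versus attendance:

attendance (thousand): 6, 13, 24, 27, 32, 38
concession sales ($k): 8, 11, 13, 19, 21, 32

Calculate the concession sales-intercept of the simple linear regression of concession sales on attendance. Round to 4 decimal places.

n = 6, Σx = 140, Σy = 104, Σxy = 2904, Σx² = 3978
Sxx = Σx² − (Σx)²/n = 3978 − 3266.666667 = 711.333333
Sxy = Σxy − (Σx)(Σy)/n = 2904 − 2426.666667 = 477.333333
b = Sxy/Sxx = 477.333333/711.333333 = 0.671040
a = ȳ − b·x̄ = 17.333333 − 0.671040·23.333333 = 1.675726

1.6757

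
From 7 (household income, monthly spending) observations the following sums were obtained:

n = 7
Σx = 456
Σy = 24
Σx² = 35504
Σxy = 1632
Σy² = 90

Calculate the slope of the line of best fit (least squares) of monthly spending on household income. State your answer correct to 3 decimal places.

Sxx = Σx² − (Σx)²/n = 35504 − 29705.142857 = 5798.857143
Sxy = Σxy − (Σx)(Σy)/n = 1632 − 1563.428571 = 68.571429
b = Sxy/Sxx = 68.571429/5798.857143 = 0.011825

0.012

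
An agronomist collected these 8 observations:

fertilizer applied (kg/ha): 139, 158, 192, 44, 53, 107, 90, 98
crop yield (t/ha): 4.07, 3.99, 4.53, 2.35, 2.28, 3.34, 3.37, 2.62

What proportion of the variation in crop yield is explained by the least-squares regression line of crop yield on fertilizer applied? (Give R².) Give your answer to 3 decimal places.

n = 8, Σx = 881, Σy = 26.55, Σxy = 3207.59, Σx² = 115047, Σy² = 93.1037
Sxx = Σx² − (Σx)²/n = 115047 − 97020.125 = 18026.875
Sxy = Σxy − (Σx)(Σy)/n = 3207.59 − 2923.81875 = 283.77125
Syy = Σy² − (Σy)²/n = 93.1037 − 88.112813 = 4.990888
R² = Sxy²/(Sxx·Syy) = (283.77125)²/(18026.875·4.990888) = 0.895032

0.895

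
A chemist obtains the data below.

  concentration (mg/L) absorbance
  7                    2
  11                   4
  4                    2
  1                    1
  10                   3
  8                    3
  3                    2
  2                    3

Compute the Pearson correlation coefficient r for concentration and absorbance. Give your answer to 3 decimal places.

0.737

n = 8, Σx = 46, Σy = 20, Σxy = 133, Σx² = 364, Σy² = 56
Sxx = Σx² − (Σx)²/n = 364 − 264.5 = 99.5
Sxy = Σxy − (Σx)(Σy)/n = 133 − 115 = 18
Syy = Σy² − (Σy)²/n = 56 − 50 = 6
r = Sxy/√(Sxx·Syy) = 18/√(597) = 18/24.433583 = 0.736691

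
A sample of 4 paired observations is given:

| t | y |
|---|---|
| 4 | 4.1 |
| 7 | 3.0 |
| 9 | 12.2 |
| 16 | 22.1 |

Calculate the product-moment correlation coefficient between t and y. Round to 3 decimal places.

0.948

n = 4, Σx = 36, Σy = 41.4, Σxy = 500.8, Σx² = 402, Σy² = 663.06
Sxx = Σx² − (Σx)²/n = 402 − 324 = 78
Sxy = Σxy − (Σx)(Σy)/n = 500.8 − 372.6 = 128.2
Syy = Σy² − (Σy)²/n = 663.06 − 428.49 = 234.57
r = Sxy/√(Sxx·Syy) = 128.2/√(18296.46) = 128.2/135.264408 = 0.947773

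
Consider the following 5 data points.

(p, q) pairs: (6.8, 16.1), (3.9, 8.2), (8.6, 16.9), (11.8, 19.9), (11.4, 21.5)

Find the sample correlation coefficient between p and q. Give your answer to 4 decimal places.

0.9542

n = 5, Σx = 42.5, Σy = 82.6, Σxy = 766.72, Σx² = 404.61, Σy² = 1470.32
Sxx = Σx² − (Σx)²/n = 404.61 − 361.25 = 43.36
Sxy = Σxy − (Σx)(Σy)/n = 766.72 − 702.1 = 64.62
Syy = Σy² − (Σy)²/n = 1470.32 − 1364.552 = 105.768
r = Sxy/√(Sxx·Syy) = 64.62/√(4586.10048) = 64.62/67.720754 = 0.954213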